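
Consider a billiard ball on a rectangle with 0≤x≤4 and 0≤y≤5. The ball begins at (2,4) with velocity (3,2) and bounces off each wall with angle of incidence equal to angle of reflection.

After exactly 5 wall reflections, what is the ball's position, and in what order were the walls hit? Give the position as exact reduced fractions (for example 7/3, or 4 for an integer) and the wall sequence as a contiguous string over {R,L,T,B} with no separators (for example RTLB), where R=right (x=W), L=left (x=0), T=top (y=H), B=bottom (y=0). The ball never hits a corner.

Final position: (4,2/3)
Wall sequence: TRLBR

1. t=1/2 → T at (7/2,5); v=(3,-2)
2. t=1/6 → R at (4,14/3); v=(-3,-2)
3. t=4/3 → L at (0,2); v=(3,-2)
4. t=1 → B at (3,0); v=(3,2)
5. t=1/3 → R at (4,2/3); v=(-3,2)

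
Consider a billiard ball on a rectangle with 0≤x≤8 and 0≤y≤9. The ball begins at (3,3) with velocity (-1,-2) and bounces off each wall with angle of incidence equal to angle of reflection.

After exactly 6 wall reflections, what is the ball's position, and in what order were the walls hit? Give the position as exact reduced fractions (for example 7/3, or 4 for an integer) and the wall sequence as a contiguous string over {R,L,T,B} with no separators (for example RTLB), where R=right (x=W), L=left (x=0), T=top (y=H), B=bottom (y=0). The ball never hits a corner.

Final position: (4,9)
Wall sequence: BLTBRT

1. t=3/2 → B at (3/2,0); v=(-1,2)
2. t=3/2 → L at (0,3); v=(1,2)
3. t=3 → T at (3,9); v=(1,-2)
4. t=9/2 → B at (15/2,0); v=(1,2)
5. t=1/2 → R at (8,1); v=(-1,2)
6. t=4 → T at (4,9); v=(-1,-2)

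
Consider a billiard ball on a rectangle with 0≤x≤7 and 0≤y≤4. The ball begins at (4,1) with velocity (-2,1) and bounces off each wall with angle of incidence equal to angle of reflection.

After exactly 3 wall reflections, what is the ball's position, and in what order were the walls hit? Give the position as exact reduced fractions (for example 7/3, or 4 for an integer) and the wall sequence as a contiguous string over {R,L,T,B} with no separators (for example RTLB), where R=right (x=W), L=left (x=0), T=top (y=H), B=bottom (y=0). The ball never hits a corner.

Final position: (7,3/2)
Wall sequence: LTR

1. t=2 → L at (0,3); v=(2,1)
2. t=1 → T at (2,4); v=(2,-1)
3. t=5/2 → R at (7,3/2); v=(-2,-1)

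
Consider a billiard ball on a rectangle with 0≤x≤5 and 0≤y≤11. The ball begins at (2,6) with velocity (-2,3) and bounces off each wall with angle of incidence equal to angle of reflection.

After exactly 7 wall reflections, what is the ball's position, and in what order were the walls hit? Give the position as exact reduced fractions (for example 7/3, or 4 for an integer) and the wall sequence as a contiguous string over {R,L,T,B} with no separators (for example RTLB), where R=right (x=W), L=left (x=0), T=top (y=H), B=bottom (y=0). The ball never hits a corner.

1. t=1 → L at (0,9); v=(2,3)
2. t=2/3 → T at (4/3,11); v=(2,-3)
3. t=11/6 → R at (5,11/2); v=(-2,-3)
4. t=11/6 → B at (4/3,0); v=(-2,3)
5. t=2/3 → L at (0,2); v=(2,3)
6. t=5/2 → R at (5,19/2); v=(-2,3)
7. t=1/2 → T at (4,11); v=(-2,-3)

Final position: (4,11)
Wall sequence: LTRBLRT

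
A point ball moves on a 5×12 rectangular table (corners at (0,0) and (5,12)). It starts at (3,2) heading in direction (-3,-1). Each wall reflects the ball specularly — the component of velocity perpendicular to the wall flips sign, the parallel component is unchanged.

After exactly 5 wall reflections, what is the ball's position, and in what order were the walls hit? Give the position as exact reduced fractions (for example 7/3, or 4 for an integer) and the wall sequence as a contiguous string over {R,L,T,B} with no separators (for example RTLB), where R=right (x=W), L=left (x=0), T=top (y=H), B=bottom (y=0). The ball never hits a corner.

Final position: (5,4)
Wall sequence: LBRLR

1. t=1 → L at (0,1); v=(3,-1)
2. t=1 → B at (3,0); v=(3,1)
3. t=2/3 → R at (5,2/3); v=(-3,1)
4. t=5/3 → L at (0,7/3); v=(3,1)
5. t=5/3 → R at (5,4); v=(-3,1)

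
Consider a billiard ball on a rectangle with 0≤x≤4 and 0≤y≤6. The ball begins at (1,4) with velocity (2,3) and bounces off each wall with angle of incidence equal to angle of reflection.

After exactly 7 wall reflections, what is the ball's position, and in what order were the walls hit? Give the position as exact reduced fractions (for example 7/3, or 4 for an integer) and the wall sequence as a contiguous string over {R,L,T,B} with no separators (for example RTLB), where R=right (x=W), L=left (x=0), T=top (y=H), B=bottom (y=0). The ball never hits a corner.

Final position: (5/3,0)
Wall sequence: TRBLTRB

1. t=2/3 → T at (7/3,6); v=(2,-3)
2. t=5/6 → R at (4,7/2); v=(-2,-3)
3. t=7/6 → B at (5/3,0); v=(-2,3)
4. t=5/6 → L at (0,5/2); v=(2,3)
5. t=7/6 → T at (7/3,6); v=(2,-3)
6. t=5/6 → R at (4,7/2); v=(-2,-3)
7. t=7/6 → B at (5/3,0); v=(-2,3)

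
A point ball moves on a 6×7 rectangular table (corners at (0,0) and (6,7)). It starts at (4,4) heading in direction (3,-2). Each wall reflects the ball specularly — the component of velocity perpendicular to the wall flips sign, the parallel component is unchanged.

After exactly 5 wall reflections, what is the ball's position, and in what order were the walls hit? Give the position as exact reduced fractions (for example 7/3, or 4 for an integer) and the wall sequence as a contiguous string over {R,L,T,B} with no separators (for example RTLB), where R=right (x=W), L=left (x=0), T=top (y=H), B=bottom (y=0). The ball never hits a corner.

Final position: (7/2,7)
Wall sequence: RBLRT

1. t=2/3 → R at (6,8/3); v=(-3,-2)
2. t=4/3 → B at (2,0); v=(-3,2)
3. t=2/3 → L at (0,4/3); v=(3,2)
4. t=2 → R at (6,16/3); v=(-3,2)
5. t=5/6 → T at (7/2,7); v=(-3,-2)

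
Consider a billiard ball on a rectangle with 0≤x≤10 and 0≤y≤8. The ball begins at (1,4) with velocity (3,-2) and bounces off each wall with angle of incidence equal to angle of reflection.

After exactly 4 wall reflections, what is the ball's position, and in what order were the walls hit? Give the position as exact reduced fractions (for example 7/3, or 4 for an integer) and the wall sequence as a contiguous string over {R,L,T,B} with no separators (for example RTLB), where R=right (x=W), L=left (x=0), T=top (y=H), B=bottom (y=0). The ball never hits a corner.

1. t=2 → B at (7,0); v=(3,2)
2. t=1 → R at (10,2); v=(-3,2)
3. t=3 → T at (1,8); v=(-3,-2)
4. t=1/3 → L at (0,22/3); v=(3,-2)

Final position: (0,22/3)
Wall sequence: BRTL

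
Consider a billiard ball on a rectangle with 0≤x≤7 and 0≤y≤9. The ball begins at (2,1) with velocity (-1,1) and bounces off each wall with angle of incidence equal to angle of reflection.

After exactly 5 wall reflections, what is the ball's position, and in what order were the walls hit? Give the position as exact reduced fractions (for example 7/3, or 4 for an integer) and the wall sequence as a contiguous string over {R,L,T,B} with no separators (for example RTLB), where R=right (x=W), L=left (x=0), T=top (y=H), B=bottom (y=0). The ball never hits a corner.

Final position: (1,0)
Wall sequence: LTRLB

1. t=2 → L at (0,3); v=(1,1)
2. t=6 → T at (6,9); v=(1,-1)
3. t=1 → R at (7,8); v=(-1,-1)
4. t=7 → L at (0,1); v=(1,-1)
5. t=1 → B at (1,0); v=(1,1)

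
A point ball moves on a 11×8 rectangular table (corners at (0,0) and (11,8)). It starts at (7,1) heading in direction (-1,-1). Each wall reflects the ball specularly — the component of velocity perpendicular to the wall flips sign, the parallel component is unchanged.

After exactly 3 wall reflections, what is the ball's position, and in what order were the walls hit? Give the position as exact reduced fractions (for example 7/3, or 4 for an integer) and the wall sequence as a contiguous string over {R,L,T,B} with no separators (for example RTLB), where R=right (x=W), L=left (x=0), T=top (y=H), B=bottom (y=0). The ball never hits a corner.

1. t=1 → B at (6,0); v=(-1,1)
2. t=6 → L at (0,6); v=(1,1)
3. t=2 → T at (2,8); v=(1,-1)

Final position: (2,8)
Wall sequence: BLT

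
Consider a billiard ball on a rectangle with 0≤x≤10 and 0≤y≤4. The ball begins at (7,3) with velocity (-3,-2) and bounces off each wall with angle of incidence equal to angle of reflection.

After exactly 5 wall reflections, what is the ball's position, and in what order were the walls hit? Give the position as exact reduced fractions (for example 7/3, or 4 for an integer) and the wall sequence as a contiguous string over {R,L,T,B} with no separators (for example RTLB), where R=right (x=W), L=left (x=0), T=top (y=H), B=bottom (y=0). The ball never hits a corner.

1. t=3/2 → B at (5/2,0); v=(-3,2)
2. t=5/6 → L at (0,5/3); v=(3,2)
3. t=7/6 → T at (7/2,4); v=(3,-2)
4. t=2 → B at (19/2,0); v=(3,2)
5. t=1/6 → R at (10,1/3); v=(-3,2)

Final position: (10,1/3)
Wall sequence: BLTBR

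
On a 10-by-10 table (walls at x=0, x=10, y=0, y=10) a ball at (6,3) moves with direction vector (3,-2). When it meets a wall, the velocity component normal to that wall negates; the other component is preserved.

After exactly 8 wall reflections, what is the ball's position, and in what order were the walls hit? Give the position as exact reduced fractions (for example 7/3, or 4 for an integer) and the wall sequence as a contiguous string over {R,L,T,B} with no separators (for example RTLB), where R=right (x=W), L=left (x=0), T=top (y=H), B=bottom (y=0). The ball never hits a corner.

Final position: (10,19/3)
Wall sequence: RBLTRLBR

1. t=4/3 → R at (10,1/3); v=(-3,-2)
2. t=1/6 → B at (19/2,0); v=(-3,2)
3. t=19/6 → L at (0,19/3); v=(3,2)
4. t=11/6 → T at (11/2,10); v=(3,-2)
5. t=3/2 → R at (10,7); v=(-3,-2)
6. t=10/3 → L at (0,1/3); v=(3,-2)
7. t=1/6 → B at (1/2,0); v=(3,2)
8. t=19/6 → R at (10,19/3); v=(-3,2)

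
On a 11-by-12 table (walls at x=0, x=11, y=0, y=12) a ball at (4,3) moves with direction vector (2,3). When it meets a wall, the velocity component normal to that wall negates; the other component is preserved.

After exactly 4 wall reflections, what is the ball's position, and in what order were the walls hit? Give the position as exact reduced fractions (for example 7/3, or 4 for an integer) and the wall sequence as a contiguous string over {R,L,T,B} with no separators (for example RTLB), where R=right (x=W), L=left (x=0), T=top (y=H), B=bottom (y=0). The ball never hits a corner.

Final position: (0,6)
Wall sequence: TRBL

1. t=3 → T at (10,12); v=(2,-3)
2. t=1/2 → R at (11,21/2); v=(-2,-3)
3. t=7/2 → B at (4,0); v=(-2,3)
4. t=2 → L at (0,6); v=(2,3)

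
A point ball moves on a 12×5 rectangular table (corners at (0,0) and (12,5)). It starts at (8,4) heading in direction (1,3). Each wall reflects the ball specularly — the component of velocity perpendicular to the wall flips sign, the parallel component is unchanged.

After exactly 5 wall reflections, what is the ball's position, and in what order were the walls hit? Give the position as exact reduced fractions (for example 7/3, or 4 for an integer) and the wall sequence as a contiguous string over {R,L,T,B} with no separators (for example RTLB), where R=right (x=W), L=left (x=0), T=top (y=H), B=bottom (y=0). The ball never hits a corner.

1. t=1/3 → T at (25/3,5); v=(1,-3)
2. t=5/3 → B at (10,0); v=(1,3)
3. t=5/3 → T at (35/3,5); v=(1,-3)
4. t=1/3 → R at (12,4); v=(-1,-3)
5. t=4/3 → B at (32/3,0); v=(-1,3)

Final position: (32/3,0)
Wall sequence: TBTRB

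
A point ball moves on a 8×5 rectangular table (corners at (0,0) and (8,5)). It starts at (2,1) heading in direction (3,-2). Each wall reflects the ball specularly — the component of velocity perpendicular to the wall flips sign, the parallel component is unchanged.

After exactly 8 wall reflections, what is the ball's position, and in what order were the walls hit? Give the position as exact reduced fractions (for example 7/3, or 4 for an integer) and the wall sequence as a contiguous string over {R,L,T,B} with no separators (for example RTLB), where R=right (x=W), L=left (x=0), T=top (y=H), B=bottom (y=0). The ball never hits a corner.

Final position: (0,1)
Wall sequence: BRTLBRTL

1. t=1/2 → B at (7/2,0); v=(3,2)
2. t=3/2 → R at (8,3); v=(-3,2)
3. t=1 → T at (5,5); v=(-3,-2)
4. t=5/3 → L at (0,5/3); v=(3,-2)
5. t=5/6 → B at (5/2,0); v=(3,2)
6. t=11/6 → R at (8,11/3); v=(-3,2)
7. t=2/3 → T at (6,5); v=(-3,-2)
8. t=2 → L at (0,1); v=(3,-2)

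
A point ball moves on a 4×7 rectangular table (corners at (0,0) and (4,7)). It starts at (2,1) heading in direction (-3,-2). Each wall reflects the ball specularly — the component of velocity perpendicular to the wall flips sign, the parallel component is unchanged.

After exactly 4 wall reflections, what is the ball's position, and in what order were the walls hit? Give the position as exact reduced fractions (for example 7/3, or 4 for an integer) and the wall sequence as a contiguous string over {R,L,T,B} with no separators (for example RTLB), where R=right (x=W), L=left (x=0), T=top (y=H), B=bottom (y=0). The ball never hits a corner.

1. t=1/2 → B at (1/2,0); v=(-3,2)
2. t=1/6 → L at (0,1/3); v=(3,2)
3. t=4/3 → R at (4,3); v=(-3,2)
4. t=4/3 → L at (0,17/3); v=(3,2)

Final position: (0,17/3)
Wall sequence: BLRL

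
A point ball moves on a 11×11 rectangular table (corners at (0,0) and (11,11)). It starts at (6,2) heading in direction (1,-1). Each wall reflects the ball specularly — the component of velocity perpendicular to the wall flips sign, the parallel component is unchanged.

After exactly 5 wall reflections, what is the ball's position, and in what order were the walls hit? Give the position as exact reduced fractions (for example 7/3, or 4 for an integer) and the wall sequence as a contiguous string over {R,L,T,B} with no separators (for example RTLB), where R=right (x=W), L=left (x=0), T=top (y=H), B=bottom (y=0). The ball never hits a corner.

1. t=2 → B at (8,0); v=(1,1)
2. t=3 → R at (11,3); v=(-1,1)
3. t=8 → T at (3,11); v=(-1,-1)
4. t=3 → L at (0,8); v=(1,-1)
5. t=8 → B at (8,0); v=(1,1)

Final position: (8,0)
Wall sequence: BRTLB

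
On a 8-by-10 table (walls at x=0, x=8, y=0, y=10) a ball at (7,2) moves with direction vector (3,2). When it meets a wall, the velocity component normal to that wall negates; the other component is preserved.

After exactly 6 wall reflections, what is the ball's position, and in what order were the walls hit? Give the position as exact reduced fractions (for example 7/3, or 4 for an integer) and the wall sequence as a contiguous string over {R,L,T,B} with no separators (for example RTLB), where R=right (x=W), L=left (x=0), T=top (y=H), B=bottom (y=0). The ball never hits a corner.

1. t=1/3 → R at (8,8/3); v=(-3,2)
2. t=8/3 → L at (0,8); v=(3,2)
3. t=1 → T at (3,10); v=(3,-2)
4. t=5/3 → R at (8,20/3); v=(-3,-2)
5. t=8/3 → L at (0,4/3); v=(3,-2)
6. t=2/3 → B at (2,0); v=(3,2)

Final position: (2,0)
Wall sequence: RLTRLB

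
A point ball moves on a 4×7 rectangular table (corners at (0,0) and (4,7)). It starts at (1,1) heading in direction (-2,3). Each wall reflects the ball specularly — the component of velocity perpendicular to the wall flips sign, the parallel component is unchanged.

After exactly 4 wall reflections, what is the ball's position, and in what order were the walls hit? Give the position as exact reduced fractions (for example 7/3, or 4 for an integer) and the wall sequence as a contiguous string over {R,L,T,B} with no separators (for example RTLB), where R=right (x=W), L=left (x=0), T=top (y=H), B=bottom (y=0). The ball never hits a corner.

Final position: (1/3,0)
Wall sequence: LTRB

1. t=1/2 → L at (0,5/2); v=(2,3)
2. t=3/2 → T at (3,7); v=(2,-3)
3. t=1/2 → R at (4,11/2); v=(-2,-3)
4. t=11/6 → B at (1/3,0); v=(-2,3)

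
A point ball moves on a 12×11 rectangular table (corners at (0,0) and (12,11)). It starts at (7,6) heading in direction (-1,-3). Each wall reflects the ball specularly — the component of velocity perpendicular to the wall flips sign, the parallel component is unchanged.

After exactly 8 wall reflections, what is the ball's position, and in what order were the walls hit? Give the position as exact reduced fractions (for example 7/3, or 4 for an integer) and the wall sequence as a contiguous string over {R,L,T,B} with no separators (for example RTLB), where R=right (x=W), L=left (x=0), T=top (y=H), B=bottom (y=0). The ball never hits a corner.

1. t=2 → B at (5,0); v=(-1,3)
2. t=11/3 → T at (4/3,11); v=(-1,-3)
3. t=4/3 → L at (0,7); v=(1,-3)
4. t=7/3 → B at (7/3,0); v=(1,3)
5. t=11/3 → T at (6,11); v=(1,-3)
6. t=11/3 → B at (29/3,0); v=(1,3)
7. t=7/3 → R at (12,7); v=(-1,3)
8. t=4/3 → T at (32/3,11); v=(-1,-3)

Final position: (32/3,11)
Wall sequence: BTLBTBRT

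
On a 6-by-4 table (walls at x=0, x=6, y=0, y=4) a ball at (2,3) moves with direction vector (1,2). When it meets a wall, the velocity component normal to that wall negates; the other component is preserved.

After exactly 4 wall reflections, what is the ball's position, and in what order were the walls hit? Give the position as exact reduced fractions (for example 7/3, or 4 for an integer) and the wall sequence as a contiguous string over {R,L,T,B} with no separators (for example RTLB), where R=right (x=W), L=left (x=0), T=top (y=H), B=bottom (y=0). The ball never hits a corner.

1. t=1/2 → T at (5/2,4); v=(1,-2)
2. t=2 → B at (9/2,0); v=(1,2)
3. t=3/2 → R at (6,3); v=(-1,2)
4. t=1/2 → T at (11/2,4); v=(-1,-2)

Final position: (11/2,4)
Wall sequence: TBRT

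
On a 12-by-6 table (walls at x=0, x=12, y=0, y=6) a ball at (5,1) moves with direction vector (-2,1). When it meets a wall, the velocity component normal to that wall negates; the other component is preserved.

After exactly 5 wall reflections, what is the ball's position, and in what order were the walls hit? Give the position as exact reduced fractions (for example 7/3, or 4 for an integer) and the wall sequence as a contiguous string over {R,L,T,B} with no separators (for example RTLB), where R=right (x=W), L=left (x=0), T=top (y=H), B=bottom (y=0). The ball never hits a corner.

1. t=5/2 → L at (0,7/2); v=(2,1)
2. t=5/2 → T at (5,6); v=(2,-1)
3. t=7/2 → R at (12,5/2); v=(-2,-1)
4. t=5/2 → B at (7,0); v=(-2,1)
5. t=7/2 → L at (0,7/2); v=(2,1)

Final position: (0,7/2)
Wall sequence: LTRBL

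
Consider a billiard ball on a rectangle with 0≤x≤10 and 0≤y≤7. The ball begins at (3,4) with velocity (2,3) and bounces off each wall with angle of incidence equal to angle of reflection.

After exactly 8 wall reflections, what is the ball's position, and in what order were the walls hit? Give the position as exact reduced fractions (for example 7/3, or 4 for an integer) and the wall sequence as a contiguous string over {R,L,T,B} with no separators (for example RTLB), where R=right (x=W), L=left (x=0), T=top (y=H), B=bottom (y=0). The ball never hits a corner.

1. t=1 → T at (5,7); v=(2,-3)
2. t=7/3 → B at (29/3,0); v=(2,3)
3. t=1/6 → R at (10,1/2); v=(-2,3)
4. t=13/6 → T at (17/3,7); v=(-2,-3)
5. t=7/3 → B at (1,0); v=(-2,3)
6. t=1/2 → L at (0,3/2); v=(2,3)
7. t=11/6 → T at (11/3,7); v=(2,-3)
8. t=7/3 → B at (25/3,0); v=(2,3)

Final position: (25/3,0)
Wall sequence: TBRTBLTB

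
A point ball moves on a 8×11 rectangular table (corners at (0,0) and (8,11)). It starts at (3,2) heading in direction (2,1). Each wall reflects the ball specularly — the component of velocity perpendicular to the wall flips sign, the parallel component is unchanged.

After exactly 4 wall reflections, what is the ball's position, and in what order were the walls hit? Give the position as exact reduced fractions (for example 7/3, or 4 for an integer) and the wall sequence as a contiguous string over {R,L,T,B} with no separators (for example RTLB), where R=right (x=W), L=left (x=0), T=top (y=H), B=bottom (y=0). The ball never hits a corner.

1. t=5/2 → R at (8,9/2); v=(-2,1)
2. t=4 → L at (0,17/2); v=(2,1)
3. t=5/2 → T at (5,11); v=(2,-1)
4. t=3/2 → R at (8,19/2); v=(-2,-1)

Final position: (8,19/2)
Wall sequence: RLTR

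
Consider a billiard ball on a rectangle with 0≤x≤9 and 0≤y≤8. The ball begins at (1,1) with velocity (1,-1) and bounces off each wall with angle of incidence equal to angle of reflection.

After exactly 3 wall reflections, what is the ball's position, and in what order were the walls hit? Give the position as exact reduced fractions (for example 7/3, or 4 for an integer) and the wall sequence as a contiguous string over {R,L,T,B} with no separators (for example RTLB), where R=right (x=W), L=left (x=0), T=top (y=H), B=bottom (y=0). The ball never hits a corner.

1. t=1 → B at (2,0); v=(1,1)
2. t=7 → R at (9,7); v=(-1,1)
3. t=1 → T at (8,8); v=(-1,-1)

Final position: (8,8)
Wall sequence: BRT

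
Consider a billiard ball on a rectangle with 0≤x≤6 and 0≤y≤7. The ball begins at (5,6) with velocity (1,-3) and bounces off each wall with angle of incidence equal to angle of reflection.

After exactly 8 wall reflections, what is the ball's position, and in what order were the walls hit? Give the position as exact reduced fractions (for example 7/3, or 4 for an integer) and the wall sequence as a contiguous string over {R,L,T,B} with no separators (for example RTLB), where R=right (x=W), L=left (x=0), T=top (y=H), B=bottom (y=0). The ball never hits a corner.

Final position: (6,5)
Wall sequence: RBTBLTBR

1. t=1 → R at (6,3); v=(-1,-3)
2. t=1 → B at (5,0); v=(-1,3)
3. t=7/3 → T at (8/3,7); v=(-1,-3)
4. t=7/3 → B at (1/3,0); v=(-1,3)
5. t=1/3 → L at (0,1); v=(1,3)
6. t=2 → T at (2,7); v=(1,-3)
7. t=7/3 → B at (13/3,0); v=(1,3)
8. t=5/3 → R at (6,5); v=(-1,3)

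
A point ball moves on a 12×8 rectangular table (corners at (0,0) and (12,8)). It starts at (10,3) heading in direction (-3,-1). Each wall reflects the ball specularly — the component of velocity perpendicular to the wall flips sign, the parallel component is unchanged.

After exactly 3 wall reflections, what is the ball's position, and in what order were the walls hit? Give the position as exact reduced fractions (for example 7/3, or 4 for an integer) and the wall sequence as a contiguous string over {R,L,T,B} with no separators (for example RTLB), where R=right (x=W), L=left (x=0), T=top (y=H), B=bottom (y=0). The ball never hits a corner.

1. t=3 → B at (1,0); v=(-3,1)
2. t=1/3 → L at (0,1/3); v=(3,1)
3. t=4 → R at (12,13/3); v=(-3,1)

Final position: (12,13/3)
Wall sequence: BLR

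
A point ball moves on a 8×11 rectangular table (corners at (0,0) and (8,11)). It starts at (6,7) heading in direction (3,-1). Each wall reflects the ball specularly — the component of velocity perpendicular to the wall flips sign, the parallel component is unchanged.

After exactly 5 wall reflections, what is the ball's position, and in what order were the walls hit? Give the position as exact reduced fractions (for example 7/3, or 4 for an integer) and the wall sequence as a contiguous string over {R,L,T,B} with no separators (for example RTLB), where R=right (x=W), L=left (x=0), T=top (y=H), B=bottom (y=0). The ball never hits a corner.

Final position: (0,5/3)
Wall sequence: RLRBL

1. t=2/3 → R at (8,19/3); v=(-3,-1)
2. t=8/3 → L at (0,11/3); v=(3,-1)
3. t=8/3 → R at (8,1); v=(-3,-1)
4. t=1 → B at (5,0); v=(-3,1)
5. t=5/3 → L at (0,5/3); v=(3,1)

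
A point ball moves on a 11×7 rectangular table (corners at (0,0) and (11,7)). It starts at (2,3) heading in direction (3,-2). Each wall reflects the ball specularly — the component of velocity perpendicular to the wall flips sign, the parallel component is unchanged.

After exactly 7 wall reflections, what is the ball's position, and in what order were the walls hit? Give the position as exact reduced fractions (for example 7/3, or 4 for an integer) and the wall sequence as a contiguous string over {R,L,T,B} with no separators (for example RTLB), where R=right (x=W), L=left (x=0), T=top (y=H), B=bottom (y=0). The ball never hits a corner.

Final position: (6,7)
Wall sequence: BRTLBRT

1. t=3/2 → B at (13/2,0); v=(3,2)
2. t=3/2 → R at (11,3); v=(-3,2)
3. t=2 → T at (5,7); v=(-3,-2)
4. t=5/3 → L at (0,11/3); v=(3,-2)
5. t=11/6 → B at (11/2,0); v=(3,2)
6. t=11/6 → R at (11,11/3); v=(-3,2)
7. t=5/3 → T at (6,7); v=(-3,-2)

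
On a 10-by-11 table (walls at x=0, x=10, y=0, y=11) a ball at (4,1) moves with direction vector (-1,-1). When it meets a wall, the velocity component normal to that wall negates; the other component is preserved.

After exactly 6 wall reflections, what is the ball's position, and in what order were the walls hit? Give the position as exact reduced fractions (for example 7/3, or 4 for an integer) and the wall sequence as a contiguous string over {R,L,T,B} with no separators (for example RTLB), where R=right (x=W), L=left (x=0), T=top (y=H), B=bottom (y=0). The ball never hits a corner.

Final position: (0,1)
Wall sequence: BLTRBL

1. t=1 → B at (3,0); v=(-1,1)
2. t=3 → L at (0,3); v=(1,1)
3. t=8 → T at (8,11); v=(1,-1)
4. t=2 → R at (10,9); v=(-1,-1)
5. t=9 → B at (1,0); v=(-1,1)
6. t=1 → L at (0,1); v=(1,1)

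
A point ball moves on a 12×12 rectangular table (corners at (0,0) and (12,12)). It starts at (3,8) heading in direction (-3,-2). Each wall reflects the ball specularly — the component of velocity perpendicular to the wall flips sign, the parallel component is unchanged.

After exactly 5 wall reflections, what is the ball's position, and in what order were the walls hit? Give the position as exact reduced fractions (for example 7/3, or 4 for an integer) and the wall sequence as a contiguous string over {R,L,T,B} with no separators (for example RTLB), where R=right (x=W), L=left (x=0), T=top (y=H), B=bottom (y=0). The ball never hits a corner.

1. t=1 → L at (0,6); v=(3,-2)
2. t=3 → B at (9,0); v=(3,2)
3. t=1 → R at (12,2); v=(-3,2)
4. t=4 → L at (0,10); v=(3,2)
5. t=1 → T at (3,12); v=(3,-2)

Final position: (3,12)
Wall sequence: LBRLT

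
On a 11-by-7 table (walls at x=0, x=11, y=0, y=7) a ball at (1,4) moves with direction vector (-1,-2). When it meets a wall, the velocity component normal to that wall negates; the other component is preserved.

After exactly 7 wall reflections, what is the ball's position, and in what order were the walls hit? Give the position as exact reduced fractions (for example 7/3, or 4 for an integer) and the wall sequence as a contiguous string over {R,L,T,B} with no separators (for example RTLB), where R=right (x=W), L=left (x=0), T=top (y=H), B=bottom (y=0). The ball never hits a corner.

Final position: (7,0)
Wall sequence: LBTBRTB

1. t=1 → L at (0,2); v=(1,-2)
2. t=1 → B at (1,0); v=(1,2)
3. t=7/2 → T at (9/2,7); v=(1,-2)
4. t=7/2 → B at (8,0); v=(1,2)
5. t=3 → R at (11,6); v=(-1,2)
6. t=1/2 → T at (21/2,7); v=(-1,-2)
7. t=7/2 → B at (7,0); v=(-1,2)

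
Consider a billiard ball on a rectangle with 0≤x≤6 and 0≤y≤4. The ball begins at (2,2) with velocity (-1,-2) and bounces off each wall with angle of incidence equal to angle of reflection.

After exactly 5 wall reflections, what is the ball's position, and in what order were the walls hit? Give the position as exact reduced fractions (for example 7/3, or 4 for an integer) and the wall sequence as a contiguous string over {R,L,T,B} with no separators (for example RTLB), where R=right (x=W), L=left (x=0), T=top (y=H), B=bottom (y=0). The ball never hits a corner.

1. t=1 → B at (1,0); v=(-1,2)
2. t=1 → L at (0,2); v=(1,2)
3. t=1 → T at (1,4); v=(1,-2)
4. t=2 → B at (3,0); v=(1,2)
5. t=2 → T at (5,4); v=(1,-2)

Final position: (5,4)
Wall sequence: BLTBT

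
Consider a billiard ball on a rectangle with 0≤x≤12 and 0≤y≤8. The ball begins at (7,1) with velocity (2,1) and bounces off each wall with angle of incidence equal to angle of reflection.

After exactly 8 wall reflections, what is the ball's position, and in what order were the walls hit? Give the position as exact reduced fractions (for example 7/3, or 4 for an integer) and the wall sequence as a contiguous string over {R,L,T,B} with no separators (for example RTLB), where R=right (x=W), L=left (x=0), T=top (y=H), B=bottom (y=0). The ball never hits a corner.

Final position: (12,9/2)
Wall sequence: RTLRBLTR

1. t=5/2 → R at (12,7/2); v=(-2,1)
2. t=9/2 → T at (3,8); v=(-2,-1)
3. t=3/2 → L at (0,13/2); v=(2,-1)
4. t=6 → R at (12,1/2); v=(-2,-1)
5. t=1/2 → B at (11,0); v=(-2,1)
6. t=11/2 → L at (0,11/2); v=(2,1)
7. t=5/2 → T at (5,8); v=(2,-1)
8. t=7/2 → R at (12,9/2); v=(-2,-1)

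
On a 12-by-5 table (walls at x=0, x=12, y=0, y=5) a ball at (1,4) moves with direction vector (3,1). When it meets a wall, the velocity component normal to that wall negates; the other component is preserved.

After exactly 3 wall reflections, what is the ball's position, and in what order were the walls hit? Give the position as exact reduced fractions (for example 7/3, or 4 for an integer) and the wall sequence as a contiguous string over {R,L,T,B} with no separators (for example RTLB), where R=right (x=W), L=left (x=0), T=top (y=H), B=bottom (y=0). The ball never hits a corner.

Final position: (5,0)
Wall sequence: TRB

1. t=1 → T at (4,5); v=(3,-1)
2. t=8/3 → R at (12,7/3); v=(-3,-1)
3. t=7/3 → B at (5,0); v=(-3,1)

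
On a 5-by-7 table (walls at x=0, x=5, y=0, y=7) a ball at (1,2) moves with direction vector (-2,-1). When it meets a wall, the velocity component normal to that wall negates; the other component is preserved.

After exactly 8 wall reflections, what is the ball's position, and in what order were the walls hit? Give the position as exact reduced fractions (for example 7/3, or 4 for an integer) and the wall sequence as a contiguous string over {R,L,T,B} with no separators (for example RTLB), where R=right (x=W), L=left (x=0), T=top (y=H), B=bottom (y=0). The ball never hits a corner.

Final position: (5,3)
Wall sequence: LBRLRTLR

1. t=1/2 → L at (0,3/2); v=(2,-1)
2. t=3/2 → B at (3,0); v=(2,1)
3. t=1 → R at (5,1); v=(-2,1)
4. t=5/2 → L at (0,7/2); v=(2,1)
5. t=5/2 → R at (5,6); v=(-2,1)
6. t=1 → T at (3,7); v=(-2,-1)
7. t=3/2 → L at (0,11/2); v=(2,-1)
8. t=5/2 → R at (5,3); v=(-2,-1)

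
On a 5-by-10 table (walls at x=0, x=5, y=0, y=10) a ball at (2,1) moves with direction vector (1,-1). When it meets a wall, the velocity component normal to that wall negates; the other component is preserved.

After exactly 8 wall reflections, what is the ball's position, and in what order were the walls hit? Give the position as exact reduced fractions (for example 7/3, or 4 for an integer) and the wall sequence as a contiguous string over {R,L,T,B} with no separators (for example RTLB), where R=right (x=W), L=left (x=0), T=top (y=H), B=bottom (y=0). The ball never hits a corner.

Final position: (5,2)
Wall sequence: BRLTRLBR

1. t=1 → B at (3,0); v=(1,1)
2. t=2 → R at (5,2); v=(-1,1)
3. t=5 → L at (0,7); v=(1,1)
4. t=3 → T at (3,10); v=(1,-1)
5. t=2 → R at (5,8); v=(-1,-1)
6. t=5 → L at (0,3); v=(1,-1)
7. t=3 → B at (3,0); v=(1,1)
8. t=2 → R at (5,2); v=(-1,1)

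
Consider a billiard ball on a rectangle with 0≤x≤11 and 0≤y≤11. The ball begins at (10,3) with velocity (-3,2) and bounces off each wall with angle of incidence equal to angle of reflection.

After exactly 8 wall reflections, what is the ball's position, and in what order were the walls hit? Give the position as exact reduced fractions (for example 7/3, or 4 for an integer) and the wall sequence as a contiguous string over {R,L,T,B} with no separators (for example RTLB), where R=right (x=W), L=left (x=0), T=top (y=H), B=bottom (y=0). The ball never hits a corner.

Final position: (0,5)
Wall sequence: LTRBLRTL

1. t=10/3 → L at (0,29/3); v=(3,2)
2. t=2/3 → T at (2,11); v=(3,-2)
3. t=3 → R at (11,5); v=(-3,-2)
4. t=5/2 → B at (7/2,0); v=(-3,2)
5. t=7/6 → L at (0,7/3); v=(3,2)
6. t=11/3 → R at (11,29/3); v=(-3,2)
7. t=2/3 → T at (9,11); v=(-3,-2)
8. t=3 → L at (0,5); v=(3,-2)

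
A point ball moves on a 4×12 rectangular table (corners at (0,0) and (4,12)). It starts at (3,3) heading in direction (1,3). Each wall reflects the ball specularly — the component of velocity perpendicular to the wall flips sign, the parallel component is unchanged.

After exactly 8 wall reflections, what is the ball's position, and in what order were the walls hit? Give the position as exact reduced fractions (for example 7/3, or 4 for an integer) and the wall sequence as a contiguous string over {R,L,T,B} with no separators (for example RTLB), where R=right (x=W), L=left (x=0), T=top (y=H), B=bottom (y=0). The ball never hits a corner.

Final position: (2,0)
Wall sequence: RTLBRTLB

1. t=1 → R at (4,6); v=(-1,3)
2. t=2 → T at (2,12); v=(-1,-3)
3. t=2 → L at (0,6); v=(1,-3)
4. t=2 → B at (2,0); v=(1,3)
5. t=2 → R at (4,6); v=(-1,3)
6. t=2 → T at (2,12); v=(-1,-3)
7. t=2 → L at (0,6); v=(1,-3)
8. t=2 → B at (2,0); v=(1,3)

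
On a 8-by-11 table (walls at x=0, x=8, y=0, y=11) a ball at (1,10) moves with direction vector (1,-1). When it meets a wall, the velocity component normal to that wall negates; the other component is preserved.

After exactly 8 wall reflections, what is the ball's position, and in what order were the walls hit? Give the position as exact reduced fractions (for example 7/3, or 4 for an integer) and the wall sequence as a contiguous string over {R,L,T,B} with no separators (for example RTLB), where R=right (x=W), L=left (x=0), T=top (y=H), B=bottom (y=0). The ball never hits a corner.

Final position: (8,7)
Wall sequence: RBLTRLBR

1. t=7 → R at (8,3); v=(-1,-1)
2. t=3 → B at (5,0); v=(-1,1)
3. t=5 → L at (0,5); v=(1,1)
4. t=6 → T at (6,11); v=(1,-1)
5. t=2 → R at (8,9); v=(-1,-1)
6. t=8 → L at (0,1); v=(1,-1)
7. t=1 → B at (1,0); v=(1,1)
8. t=7 → R at (8,7); v=(-1,1)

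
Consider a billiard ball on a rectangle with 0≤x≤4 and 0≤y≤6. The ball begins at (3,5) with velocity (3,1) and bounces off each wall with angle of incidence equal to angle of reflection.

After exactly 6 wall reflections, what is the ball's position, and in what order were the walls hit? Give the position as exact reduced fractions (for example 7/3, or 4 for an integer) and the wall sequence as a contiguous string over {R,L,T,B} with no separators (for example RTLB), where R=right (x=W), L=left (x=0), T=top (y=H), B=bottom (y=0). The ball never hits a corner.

Final position: (4,4/3)
Wall sequence: RTLRLR

1. t=1/3 → R at (4,16/3); v=(-3,1)
2. t=2/3 → T at (2,6); v=(-3,-1)
3. t=2/3 → L at (0,16/3); v=(3,-1)
4. t=4/3 → R at (4,4); v=(-3,-1)
5. t=4/3 → L at (0,8/3); v=(3,-1)
6. t=4/3 → R at (4,4/3); v=(-3,-1)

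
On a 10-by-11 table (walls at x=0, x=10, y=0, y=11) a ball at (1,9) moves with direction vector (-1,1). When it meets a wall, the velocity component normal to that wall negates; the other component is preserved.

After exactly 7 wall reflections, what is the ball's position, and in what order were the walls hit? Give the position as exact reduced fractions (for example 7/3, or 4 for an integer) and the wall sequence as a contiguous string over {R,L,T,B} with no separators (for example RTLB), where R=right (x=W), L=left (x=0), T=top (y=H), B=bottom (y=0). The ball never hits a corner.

Final position: (10,4)
Wall sequence: LTRBLTR

1. t=1 → L at (0,10); v=(1,1)
2. t=1 → T at (1,11); v=(1,-1)
3. t=9 → R at (10,2); v=(-1,-1)
4. t=2 → B at (8,0); v=(-1,1)
5. t=8 → L at (0,8); v=(1,1)
6. t=3 → T at (3,11); v=(1,-1)
7. t=7 → R at (10,4); v=(-1,-1)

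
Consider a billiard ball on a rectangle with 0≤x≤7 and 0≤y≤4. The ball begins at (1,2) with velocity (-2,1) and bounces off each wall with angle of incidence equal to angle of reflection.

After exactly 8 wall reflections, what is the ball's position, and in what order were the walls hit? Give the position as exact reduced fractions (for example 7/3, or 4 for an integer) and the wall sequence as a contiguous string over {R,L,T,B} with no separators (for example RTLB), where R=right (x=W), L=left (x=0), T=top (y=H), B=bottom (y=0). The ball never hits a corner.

Final position: (1,0)
Wall sequence: LTRBLTRB

1. t=1/2 → L at (0,5/2); v=(2,1)
2. t=3/2 → T at (3,4); v=(2,-1)
3. t=2 → R at (7,2); v=(-2,-1)
4. t=2 → B at (3,0); v=(-2,1)
5. t=3/2 → L at (0,3/2); v=(2,1)
6. t=5/2 → T at (5,4); v=(2,-1)
7. t=1 → R at (7,3); v=(-2,-1)
8. t=3 → B at (1,0); v=(-2,1)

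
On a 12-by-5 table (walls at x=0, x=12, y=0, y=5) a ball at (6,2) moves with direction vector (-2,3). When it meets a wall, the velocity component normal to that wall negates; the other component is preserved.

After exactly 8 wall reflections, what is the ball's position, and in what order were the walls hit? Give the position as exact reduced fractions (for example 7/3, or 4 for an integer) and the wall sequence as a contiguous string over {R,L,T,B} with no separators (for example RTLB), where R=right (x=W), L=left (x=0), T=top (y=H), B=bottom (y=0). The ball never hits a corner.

1. t=1 → T at (4,5); v=(-2,-3)
2. t=5/3 → B at (2/3,0); v=(-2,3)
3. t=1/3 → L at (0,1); v=(2,3)
4. t=4/3 → T at (8/3,5); v=(2,-3)
5. t=5/3 → B at (6,0); v=(2,3)
6. t=5/3 → T at (28/3,5); v=(2,-3)
7. t=4/3 → R at (12,1); v=(-2,-3)
8. t=1/3 → B at (34/3,0); v=(-2,3)

Final position: (34/3,0)
Wall sequence: TBLTBTRB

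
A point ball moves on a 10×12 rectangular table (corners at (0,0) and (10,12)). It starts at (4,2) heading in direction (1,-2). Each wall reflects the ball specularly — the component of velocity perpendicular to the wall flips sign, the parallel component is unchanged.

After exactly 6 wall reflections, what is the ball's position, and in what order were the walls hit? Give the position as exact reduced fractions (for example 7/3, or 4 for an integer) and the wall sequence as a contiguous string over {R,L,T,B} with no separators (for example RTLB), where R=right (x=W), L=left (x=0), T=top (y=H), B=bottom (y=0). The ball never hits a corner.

1. t=1 → B at (5,0); v=(1,2)
2. t=5 → R at (10,10); v=(-1,2)
3. t=1 → T at (9,12); v=(-1,-2)
4. t=6 → B at (3,0); v=(-1,2)
5. t=3 → L at (0,6); v=(1,2)
6. t=3 → T at (3,12); v=(1,-2)

Final position: (3,12)
Wall sequence: BRTBLT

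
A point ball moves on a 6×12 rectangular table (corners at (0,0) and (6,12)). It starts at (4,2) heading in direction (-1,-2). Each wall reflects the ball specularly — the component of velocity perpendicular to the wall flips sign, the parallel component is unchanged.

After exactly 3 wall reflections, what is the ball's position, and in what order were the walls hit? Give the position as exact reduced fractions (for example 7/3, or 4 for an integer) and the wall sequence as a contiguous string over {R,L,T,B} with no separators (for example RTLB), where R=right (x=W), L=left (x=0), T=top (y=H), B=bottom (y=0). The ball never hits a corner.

1. t=1 → B at (3,0); v=(-1,2)
2. t=3 → L at (0,6); v=(1,2)
3. t=3 → T at (3,12); v=(1,-2)

Final position: (3,12)
Wall sequence: BLT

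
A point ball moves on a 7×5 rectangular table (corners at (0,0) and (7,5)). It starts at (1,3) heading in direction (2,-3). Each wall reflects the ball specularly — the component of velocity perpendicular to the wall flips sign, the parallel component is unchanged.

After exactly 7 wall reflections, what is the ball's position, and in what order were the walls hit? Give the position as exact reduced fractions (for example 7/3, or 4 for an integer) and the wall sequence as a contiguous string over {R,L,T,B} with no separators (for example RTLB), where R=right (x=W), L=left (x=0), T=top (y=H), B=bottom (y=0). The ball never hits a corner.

Final position: (7/3,0)
Wall sequence: BTRBTLB

1. t=1 → B at (3,0); v=(2,3)
2. t=5/3 → T at (19/3,5); v=(2,-3)
3. t=1/3 → R at (7,4); v=(-2,-3)
4. t=4/3 → B at (13/3,0); v=(-2,3)
5. t=5/3 → T at (1,5); v=(-2,-3)
6. t=1/2 → L at (0,7/2); v=(2,-3)
7. t=7/6 → B at (7/3,0); v=(2,3)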